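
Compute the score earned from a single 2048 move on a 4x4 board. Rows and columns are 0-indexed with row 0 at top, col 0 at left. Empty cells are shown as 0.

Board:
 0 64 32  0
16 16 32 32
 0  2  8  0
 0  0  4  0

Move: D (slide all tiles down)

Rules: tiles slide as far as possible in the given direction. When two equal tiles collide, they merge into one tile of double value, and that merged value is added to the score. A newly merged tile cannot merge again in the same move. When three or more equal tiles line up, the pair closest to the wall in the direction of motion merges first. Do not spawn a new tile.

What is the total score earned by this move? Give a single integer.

Slide down:
col 0: [0, 16, 0, 0] -> [0, 0, 0, 16]  score +0 (running 0)
col 1: [64, 16, 2, 0] -> [0, 64, 16, 2]  score +0 (running 0)
col 2: [32, 32, 8, 4] -> [0, 64, 8, 4]  score +64 (running 64)
col 3: [0, 32, 0, 0] -> [0, 0, 0, 32]  score +0 (running 64)
Board after move:
 0  0  0  0
 0 64 64  0
 0 16  8  0
16  2  4 32

Answer: 64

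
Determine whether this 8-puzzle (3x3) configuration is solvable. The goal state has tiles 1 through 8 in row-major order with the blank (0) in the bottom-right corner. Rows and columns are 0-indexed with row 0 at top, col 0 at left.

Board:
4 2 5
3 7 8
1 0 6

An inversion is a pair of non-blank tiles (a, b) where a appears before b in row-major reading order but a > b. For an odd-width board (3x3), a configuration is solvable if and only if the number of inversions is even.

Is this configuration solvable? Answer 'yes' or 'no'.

Answer: no

Derivation:
Inversions (pairs i<j in row-major order where tile[i] > tile[j] > 0): 11
11 is odd, so the puzzle is not solvable.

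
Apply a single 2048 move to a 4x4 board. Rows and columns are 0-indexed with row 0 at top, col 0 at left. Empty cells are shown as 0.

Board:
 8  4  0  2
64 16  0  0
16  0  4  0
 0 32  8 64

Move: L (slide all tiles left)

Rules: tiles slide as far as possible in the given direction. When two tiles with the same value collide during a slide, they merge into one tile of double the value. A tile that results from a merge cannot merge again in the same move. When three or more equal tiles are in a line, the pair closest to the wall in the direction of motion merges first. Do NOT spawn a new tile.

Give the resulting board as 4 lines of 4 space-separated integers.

Slide left:
row 0: [8, 4, 0, 2] -> [8, 4, 2, 0]
row 1: [64, 16, 0, 0] -> [64, 16, 0, 0]
row 2: [16, 0, 4, 0] -> [16, 4, 0, 0]
row 3: [0, 32, 8, 64] -> [32, 8, 64, 0]

Answer:  8  4  2  0
64 16  0  0
16  4  0  0
32  8 64  0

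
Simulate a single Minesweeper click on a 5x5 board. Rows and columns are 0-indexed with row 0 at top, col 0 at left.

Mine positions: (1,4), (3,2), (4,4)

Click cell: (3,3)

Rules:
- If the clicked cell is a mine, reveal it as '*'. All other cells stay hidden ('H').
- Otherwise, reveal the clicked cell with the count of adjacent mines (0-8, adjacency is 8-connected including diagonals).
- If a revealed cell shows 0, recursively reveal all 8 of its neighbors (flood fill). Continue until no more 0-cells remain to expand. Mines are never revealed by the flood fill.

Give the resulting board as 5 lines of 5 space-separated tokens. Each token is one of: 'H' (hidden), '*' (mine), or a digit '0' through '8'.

H H H H H
H H H H H
H H H H H
H H H 2 H
H H H H H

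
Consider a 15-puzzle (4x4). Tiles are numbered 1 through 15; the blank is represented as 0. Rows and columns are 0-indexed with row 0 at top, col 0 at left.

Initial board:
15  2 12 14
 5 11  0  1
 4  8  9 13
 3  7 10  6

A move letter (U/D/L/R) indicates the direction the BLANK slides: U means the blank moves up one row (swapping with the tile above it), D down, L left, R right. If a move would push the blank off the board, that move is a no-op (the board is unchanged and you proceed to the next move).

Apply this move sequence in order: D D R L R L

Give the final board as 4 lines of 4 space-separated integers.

After move 1 (D):
15  2 12 14
 5 11  9  1
 4  8  0 13
 3  7 10  6

After move 2 (D):
15  2 12 14
 5 11  9  1
 4  8 10 13
 3  7  0  6

After move 3 (R):
15  2 12 14
 5 11  9  1
 4  8 10 13
 3  7  6  0

After move 4 (L):
15  2 12 14
 5 11  9  1
 4  8 10 13
 3  7  0  6

After move 5 (R):
15  2 12 14
 5 11  9  1
 4  8 10 13
 3  7  6  0

After move 6 (L):
15  2 12 14
 5 11  9  1
 4  8 10 13
 3  7  0  6

Answer: 15  2 12 14
 5 11  9  1
 4  8 10 13
 3  7  0  6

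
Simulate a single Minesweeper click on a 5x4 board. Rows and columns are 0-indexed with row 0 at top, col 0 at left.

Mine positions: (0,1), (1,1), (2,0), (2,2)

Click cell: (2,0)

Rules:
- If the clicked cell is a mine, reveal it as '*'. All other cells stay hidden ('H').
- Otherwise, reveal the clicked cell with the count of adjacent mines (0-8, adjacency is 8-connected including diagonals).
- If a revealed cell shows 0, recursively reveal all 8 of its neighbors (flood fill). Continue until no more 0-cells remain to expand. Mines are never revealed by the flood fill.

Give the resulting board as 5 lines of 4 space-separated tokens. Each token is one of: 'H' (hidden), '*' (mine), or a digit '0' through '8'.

H H H H
H H H H
* H H H
H H H H
H H H H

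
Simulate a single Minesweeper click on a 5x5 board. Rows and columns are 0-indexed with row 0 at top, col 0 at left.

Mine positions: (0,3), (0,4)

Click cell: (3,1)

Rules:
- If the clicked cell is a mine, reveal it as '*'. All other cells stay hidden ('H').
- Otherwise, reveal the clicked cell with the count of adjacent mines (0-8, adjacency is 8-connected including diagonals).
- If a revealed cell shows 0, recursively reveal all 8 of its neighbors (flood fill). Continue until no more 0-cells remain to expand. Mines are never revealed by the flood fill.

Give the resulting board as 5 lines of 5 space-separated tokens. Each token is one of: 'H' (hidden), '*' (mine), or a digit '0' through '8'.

0 0 1 H H
0 0 1 2 2
0 0 0 0 0
0 0 0 0 0
0 0 0 0 0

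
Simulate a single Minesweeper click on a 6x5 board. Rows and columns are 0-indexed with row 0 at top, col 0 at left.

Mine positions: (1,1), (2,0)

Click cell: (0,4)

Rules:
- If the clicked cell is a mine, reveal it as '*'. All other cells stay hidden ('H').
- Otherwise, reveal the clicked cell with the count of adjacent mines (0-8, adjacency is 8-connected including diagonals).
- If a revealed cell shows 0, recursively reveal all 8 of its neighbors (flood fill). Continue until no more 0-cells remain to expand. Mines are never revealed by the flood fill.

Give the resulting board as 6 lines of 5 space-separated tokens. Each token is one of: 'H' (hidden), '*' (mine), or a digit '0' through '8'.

H H 1 0 0
H H 1 0 0
H 2 1 0 0
1 1 0 0 0
0 0 0 0 0
0 0 0 0 0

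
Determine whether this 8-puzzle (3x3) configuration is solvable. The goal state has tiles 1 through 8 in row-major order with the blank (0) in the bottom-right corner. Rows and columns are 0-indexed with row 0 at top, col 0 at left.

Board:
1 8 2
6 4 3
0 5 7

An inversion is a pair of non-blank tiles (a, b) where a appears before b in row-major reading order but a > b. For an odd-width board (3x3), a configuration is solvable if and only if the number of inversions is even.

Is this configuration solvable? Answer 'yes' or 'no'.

Answer: yes

Derivation:
Inversions (pairs i<j in row-major order where tile[i] > tile[j] > 0): 10
10 is even, so the puzzle is solvable.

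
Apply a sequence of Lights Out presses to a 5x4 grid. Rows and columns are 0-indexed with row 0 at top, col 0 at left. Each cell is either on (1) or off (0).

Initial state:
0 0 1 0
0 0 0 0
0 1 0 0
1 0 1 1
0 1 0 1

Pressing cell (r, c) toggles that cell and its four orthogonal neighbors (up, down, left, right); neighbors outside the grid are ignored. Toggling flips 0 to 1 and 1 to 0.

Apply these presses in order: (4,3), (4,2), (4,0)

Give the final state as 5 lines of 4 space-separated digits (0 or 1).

After press 1 at (4,3):
0 0 1 0
0 0 0 0
0 1 0 0
1 0 1 0
0 1 1 0

After press 2 at (4,2):
0 0 1 0
0 0 0 0
0 1 0 0
1 0 0 0
0 0 0 1

After press 3 at (4,0):
0 0 1 0
0 0 0 0
0 1 0 0
0 0 0 0
1 1 0 1

Answer: 0 0 1 0
0 0 0 0
0 1 0 0
0 0 0 0
1 1 0 1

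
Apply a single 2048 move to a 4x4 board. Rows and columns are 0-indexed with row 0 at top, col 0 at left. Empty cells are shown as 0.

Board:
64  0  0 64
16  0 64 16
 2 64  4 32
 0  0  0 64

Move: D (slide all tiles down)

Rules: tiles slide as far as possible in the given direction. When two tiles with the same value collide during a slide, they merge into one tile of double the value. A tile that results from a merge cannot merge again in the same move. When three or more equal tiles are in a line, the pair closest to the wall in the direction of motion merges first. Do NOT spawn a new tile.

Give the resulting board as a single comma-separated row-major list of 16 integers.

Slide down:
col 0: [64, 16, 2, 0] -> [0, 64, 16, 2]
col 1: [0, 0, 64, 0] -> [0, 0, 0, 64]
col 2: [0, 64, 4, 0] -> [0, 0, 64, 4]
col 3: [64, 16, 32, 64] -> [64, 16, 32, 64]

Answer: 0, 0, 0, 64, 64, 0, 0, 16, 16, 0, 64, 32, 2, 64, 4, 64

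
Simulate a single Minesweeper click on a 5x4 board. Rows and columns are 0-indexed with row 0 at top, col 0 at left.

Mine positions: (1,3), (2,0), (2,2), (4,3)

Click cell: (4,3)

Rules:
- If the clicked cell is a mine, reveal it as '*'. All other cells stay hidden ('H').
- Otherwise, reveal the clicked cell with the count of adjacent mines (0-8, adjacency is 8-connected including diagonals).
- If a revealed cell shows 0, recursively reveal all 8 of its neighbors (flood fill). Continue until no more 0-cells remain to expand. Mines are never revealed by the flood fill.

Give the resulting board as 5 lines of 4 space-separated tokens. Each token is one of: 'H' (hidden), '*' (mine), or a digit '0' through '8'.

H H H H
H H H H
H H H H
H H H H
H H H *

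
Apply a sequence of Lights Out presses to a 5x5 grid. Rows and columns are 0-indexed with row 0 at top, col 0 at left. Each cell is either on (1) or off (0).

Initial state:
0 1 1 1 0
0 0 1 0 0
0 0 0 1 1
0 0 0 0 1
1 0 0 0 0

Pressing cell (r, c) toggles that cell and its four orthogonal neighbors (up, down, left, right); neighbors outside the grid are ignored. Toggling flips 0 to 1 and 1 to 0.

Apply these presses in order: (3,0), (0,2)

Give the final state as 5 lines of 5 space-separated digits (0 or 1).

After press 1 at (3,0):
0 1 1 1 0
0 0 1 0 0
1 0 0 1 1
1 1 0 0 1
0 0 0 0 0

After press 2 at (0,2):
0 0 0 0 0
0 0 0 0 0
1 0 0 1 1
1 1 0 0 1
0 0 0 0 0

Answer: 0 0 0 0 0
0 0 0 0 0
1 0 0 1 1
1 1 0 0 1
0 0 0 0 0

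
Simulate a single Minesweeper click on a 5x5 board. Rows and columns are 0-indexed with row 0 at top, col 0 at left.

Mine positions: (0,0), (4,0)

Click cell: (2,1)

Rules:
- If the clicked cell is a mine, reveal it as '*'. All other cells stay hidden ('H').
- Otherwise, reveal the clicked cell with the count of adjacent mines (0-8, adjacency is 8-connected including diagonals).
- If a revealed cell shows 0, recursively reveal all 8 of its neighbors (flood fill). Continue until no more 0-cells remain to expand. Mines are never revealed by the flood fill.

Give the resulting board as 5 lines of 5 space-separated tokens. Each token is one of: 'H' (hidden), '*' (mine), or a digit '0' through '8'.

H 1 0 0 0
1 1 0 0 0
0 0 0 0 0
1 1 0 0 0
H 1 0 0 0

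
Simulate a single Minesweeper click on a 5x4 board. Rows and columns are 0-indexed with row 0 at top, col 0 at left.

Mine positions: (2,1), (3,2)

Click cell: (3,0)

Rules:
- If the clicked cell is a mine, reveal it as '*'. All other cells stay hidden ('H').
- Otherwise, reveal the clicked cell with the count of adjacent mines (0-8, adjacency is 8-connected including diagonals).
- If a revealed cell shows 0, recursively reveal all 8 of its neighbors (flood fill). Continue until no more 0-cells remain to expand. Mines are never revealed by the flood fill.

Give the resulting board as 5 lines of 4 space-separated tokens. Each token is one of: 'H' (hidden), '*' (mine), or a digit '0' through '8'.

H H H H
H H H H
H H H H
1 H H H
H H H H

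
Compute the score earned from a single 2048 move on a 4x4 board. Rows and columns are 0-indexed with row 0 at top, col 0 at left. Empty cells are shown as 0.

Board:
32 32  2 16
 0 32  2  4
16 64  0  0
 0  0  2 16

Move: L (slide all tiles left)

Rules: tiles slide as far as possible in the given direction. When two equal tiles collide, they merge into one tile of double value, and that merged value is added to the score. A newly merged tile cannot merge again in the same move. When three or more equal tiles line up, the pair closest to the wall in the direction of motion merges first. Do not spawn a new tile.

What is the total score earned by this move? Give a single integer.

Answer: 64

Derivation:
Slide left:
row 0: [32, 32, 2, 16] -> [64, 2, 16, 0]  score +64 (running 64)
row 1: [0, 32, 2, 4] -> [32, 2, 4, 0]  score +0 (running 64)
row 2: [16, 64, 0, 0] -> [16, 64, 0, 0]  score +0 (running 64)
row 3: [0, 0, 2, 16] -> [2, 16, 0, 0]  score +0 (running 64)
Board after move:
64  2 16  0
32  2  4  0
16 64  0  0
 2 16  0  0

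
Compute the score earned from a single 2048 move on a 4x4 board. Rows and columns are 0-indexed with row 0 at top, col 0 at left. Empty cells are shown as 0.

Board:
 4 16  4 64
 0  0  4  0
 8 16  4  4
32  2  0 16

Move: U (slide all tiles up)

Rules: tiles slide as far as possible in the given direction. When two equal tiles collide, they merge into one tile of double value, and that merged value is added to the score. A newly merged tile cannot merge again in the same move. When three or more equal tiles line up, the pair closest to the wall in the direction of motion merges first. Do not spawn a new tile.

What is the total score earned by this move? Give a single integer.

Slide up:
col 0: [4, 0, 8, 32] -> [4, 8, 32, 0]  score +0 (running 0)
col 1: [16, 0, 16, 2] -> [32, 2, 0, 0]  score +32 (running 32)
col 2: [4, 4, 4, 0] -> [8, 4, 0, 0]  score +8 (running 40)
col 3: [64, 0, 4, 16] -> [64, 4, 16, 0]  score +0 (running 40)
Board after move:
 4 32  8 64
 8  2  4  4
32  0  0 16
 0  0  0  0

Answer: 40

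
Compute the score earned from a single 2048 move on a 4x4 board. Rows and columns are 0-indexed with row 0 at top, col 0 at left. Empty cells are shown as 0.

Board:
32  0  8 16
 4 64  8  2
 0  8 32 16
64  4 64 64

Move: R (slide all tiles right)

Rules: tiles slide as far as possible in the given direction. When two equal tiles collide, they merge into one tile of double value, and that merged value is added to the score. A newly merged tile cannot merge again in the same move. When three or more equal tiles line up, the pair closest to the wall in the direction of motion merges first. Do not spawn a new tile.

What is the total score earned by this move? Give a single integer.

Slide right:
row 0: [32, 0, 8, 16] -> [0, 32, 8, 16]  score +0 (running 0)
row 1: [4, 64, 8, 2] -> [4, 64, 8, 2]  score +0 (running 0)
row 2: [0, 8, 32, 16] -> [0, 8, 32, 16]  score +0 (running 0)
row 3: [64, 4, 64, 64] -> [0, 64, 4, 128]  score +128 (running 128)
Board after move:
  0  32   8  16
  4  64   8   2
  0   8  32  16
  0  64   4 128

Answer: 128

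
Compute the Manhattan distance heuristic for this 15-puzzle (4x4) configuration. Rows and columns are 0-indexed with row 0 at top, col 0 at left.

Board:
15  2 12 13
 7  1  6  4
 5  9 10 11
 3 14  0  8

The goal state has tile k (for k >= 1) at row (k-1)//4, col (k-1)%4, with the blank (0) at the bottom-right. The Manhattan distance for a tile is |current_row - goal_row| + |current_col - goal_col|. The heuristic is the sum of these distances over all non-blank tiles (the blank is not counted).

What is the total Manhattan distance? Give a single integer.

Answer: 31

Derivation:
Tile 15: (0,0)->(3,2) = 5
Tile 2: (0,1)->(0,1) = 0
Tile 12: (0,2)->(2,3) = 3
Tile 13: (0,3)->(3,0) = 6
Tile 7: (1,0)->(1,2) = 2
Tile 1: (1,1)->(0,0) = 2
Tile 6: (1,2)->(1,1) = 1
Tile 4: (1,3)->(0,3) = 1
Tile 5: (2,0)->(1,0) = 1
Tile 9: (2,1)->(2,0) = 1
Tile 10: (2,2)->(2,1) = 1
Tile 11: (2,3)->(2,2) = 1
Tile 3: (3,0)->(0,2) = 5
Tile 14: (3,1)->(3,1) = 0
Tile 8: (3,3)->(1,3) = 2
Sum: 5 + 0 + 3 + 6 + 2 + 2 + 1 + 1 + 1 + 1 + 1 + 1 + 5 + 0 + 2 = 31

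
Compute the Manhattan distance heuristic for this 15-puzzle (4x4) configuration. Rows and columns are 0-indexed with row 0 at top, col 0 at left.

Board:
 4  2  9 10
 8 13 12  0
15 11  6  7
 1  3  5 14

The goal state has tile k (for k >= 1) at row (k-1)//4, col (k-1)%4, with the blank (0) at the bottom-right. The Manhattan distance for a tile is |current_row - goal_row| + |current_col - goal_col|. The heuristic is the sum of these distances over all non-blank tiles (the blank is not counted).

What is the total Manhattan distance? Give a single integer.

Tile 4: at (0,0), goal (0,3), distance |0-0|+|0-3| = 3
Tile 2: at (0,1), goal (0,1), distance |0-0|+|1-1| = 0
Tile 9: at (0,2), goal (2,0), distance |0-2|+|2-0| = 4
Tile 10: at (0,3), goal (2,1), distance |0-2|+|3-1| = 4
Tile 8: at (1,0), goal (1,3), distance |1-1|+|0-3| = 3
Tile 13: at (1,1), goal (3,0), distance |1-3|+|1-0| = 3
Tile 12: at (1,2), goal (2,3), distance |1-2|+|2-3| = 2
Tile 15: at (2,0), goal (3,2), distance |2-3|+|0-2| = 3
Tile 11: at (2,1), goal (2,2), distance |2-2|+|1-2| = 1
Tile 6: at (2,2), goal (1,1), distance |2-1|+|2-1| = 2
Tile 7: at (2,3), goal (1,2), distance |2-1|+|3-2| = 2
Tile 1: at (3,0), goal (0,0), distance |3-0|+|0-0| = 3
Tile 3: at (3,1), goal (0,2), distance |3-0|+|1-2| = 4
Tile 5: at (3,2), goal (1,0), distance |3-1|+|2-0| = 4
Tile 14: at (3,3), goal (3,1), distance |3-3|+|3-1| = 2
Sum: 3 + 0 + 4 + 4 + 3 + 3 + 2 + 3 + 1 + 2 + 2 + 3 + 4 + 4 + 2 = 40

Answer: 40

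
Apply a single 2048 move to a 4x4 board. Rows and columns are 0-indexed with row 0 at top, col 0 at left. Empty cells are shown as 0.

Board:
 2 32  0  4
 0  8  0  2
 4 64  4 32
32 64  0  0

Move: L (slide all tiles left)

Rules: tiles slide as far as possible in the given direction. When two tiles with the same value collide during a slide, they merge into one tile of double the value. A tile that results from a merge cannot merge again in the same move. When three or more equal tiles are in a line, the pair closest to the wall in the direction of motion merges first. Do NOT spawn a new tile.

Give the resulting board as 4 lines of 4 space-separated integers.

Slide left:
row 0: [2, 32, 0, 4] -> [2, 32, 4, 0]
row 1: [0, 8, 0, 2] -> [8, 2, 0, 0]
row 2: [4, 64, 4, 32] -> [4, 64, 4, 32]
row 3: [32, 64, 0, 0] -> [32, 64, 0, 0]

Answer:  2 32  4  0
 8  2  0  0
 4 64  4 32
32 64  0  0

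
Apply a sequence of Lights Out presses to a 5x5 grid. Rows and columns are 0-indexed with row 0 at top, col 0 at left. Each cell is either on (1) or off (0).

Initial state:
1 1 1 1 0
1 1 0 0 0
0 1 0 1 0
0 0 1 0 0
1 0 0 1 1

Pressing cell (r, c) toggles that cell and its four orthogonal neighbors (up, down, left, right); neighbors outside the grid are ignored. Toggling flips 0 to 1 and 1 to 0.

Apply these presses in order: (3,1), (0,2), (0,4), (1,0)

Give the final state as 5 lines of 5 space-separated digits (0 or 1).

Answer: 0 0 0 1 1
0 0 1 0 1
1 0 0 1 0
1 1 0 0 0
1 1 0 1 1

Derivation:
After press 1 at (3,1):
1 1 1 1 0
1 1 0 0 0
0 0 0 1 0
1 1 0 0 0
1 1 0 1 1

After press 2 at (0,2):
1 0 0 0 0
1 1 1 0 0
0 0 0 1 0
1 1 0 0 0
1 1 0 1 1

After press 3 at (0,4):
1 0 0 1 1
1 1 1 0 1
0 0 0 1 0
1 1 0 0 0
1 1 0 1 1

After press 4 at (1,0):
0 0 0 1 1
0 0 1 0 1
1 0 0 1 0
1 1 0 0 0
1 1 0 1 1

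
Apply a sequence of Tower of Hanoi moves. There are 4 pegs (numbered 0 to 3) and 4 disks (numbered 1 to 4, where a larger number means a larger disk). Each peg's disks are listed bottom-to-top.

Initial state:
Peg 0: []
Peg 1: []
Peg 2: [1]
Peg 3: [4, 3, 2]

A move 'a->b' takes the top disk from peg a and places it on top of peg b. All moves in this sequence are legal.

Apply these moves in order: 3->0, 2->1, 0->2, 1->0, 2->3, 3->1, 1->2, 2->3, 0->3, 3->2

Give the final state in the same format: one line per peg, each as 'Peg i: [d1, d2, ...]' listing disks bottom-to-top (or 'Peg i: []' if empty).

After move 1 (3->0):
Peg 0: [2]
Peg 1: []
Peg 2: [1]
Peg 3: [4, 3]

After move 2 (2->1):
Peg 0: [2]
Peg 1: [1]
Peg 2: []
Peg 3: [4, 3]

After move 3 (0->2):
Peg 0: []
Peg 1: [1]
Peg 2: [2]
Peg 3: [4, 3]

After move 4 (1->0):
Peg 0: [1]
Peg 1: []
Peg 2: [2]
Peg 3: [4, 3]

After move 5 (2->3):
Peg 0: [1]
Peg 1: []
Peg 2: []
Peg 3: [4, 3, 2]

After move 6 (3->1):
Peg 0: [1]
Peg 1: [2]
Peg 2: []
Peg 3: [4, 3]

After move 7 (1->2):
Peg 0: [1]
Peg 1: []
Peg 2: [2]
Peg 3: [4, 3]

After move 8 (2->3):
Peg 0: [1]
Peg 1: []
Peg 2: []
Peg 3: [4, 3, 2]

After move 9 (0->3):
Peg 0: []
Peg 1: []
Peg 2: []
Peg 3: [4, 3, 2, 1]

After move 10 (3->2):
Peg 0: []
Peg 1: []
Peg 2: [1]
Peg 3: [4, 3, 2]

Answer: Peg 0: []
Peg 1: []
Peg 2: [1]
Peg 3: [4, 3, 2]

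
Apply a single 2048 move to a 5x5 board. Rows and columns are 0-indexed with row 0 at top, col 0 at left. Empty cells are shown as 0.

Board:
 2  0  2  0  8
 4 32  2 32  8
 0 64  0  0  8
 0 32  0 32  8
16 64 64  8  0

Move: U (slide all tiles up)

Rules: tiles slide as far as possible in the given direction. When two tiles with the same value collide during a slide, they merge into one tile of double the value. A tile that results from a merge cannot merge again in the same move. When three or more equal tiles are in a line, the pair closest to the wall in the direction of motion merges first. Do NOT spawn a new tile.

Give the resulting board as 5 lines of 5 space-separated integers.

Slide up:
col 0: [2, 4, 0, 0, 16] -> [2, 4, 16, 0, 0]
col 1: [0, 32, 64, 32, 64] -> [32, 64, 32, 64, 0]
col 2: [2, 2, 0, 0, 64] -> [4, 64, 0, 0, 0]
col 3: [0, 32, 0, 32, 8] -> [64, 8, 0, 0, 0]
col 4: [8, 8, 8, 8, 0] -> [16, 16, 0, 0, 0]

Answer:  2 32  4 64 16
 4 64 64  8 16
16 32  0  0  0
 0 64  0  0  0
 0  0  0  0  0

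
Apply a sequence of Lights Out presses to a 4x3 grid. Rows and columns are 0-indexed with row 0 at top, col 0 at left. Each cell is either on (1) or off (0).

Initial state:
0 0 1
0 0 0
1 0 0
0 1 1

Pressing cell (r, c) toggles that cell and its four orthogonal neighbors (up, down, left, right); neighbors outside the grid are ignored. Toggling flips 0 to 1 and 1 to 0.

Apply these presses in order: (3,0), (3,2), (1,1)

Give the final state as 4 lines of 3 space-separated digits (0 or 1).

Answer: 0 1 1
1 1 1
0 1 1
1 1 0

Derivation:
After press 1 at (3,0):
0 0 1
0 0 0
0 0 0
1 0 1

After press 2 at (3,2):
0 0 1
0 0 0
0 0 1
1 1 0

After press 3 at (1,1):
0 1 1
1 1 1
0 1 1
1 1 0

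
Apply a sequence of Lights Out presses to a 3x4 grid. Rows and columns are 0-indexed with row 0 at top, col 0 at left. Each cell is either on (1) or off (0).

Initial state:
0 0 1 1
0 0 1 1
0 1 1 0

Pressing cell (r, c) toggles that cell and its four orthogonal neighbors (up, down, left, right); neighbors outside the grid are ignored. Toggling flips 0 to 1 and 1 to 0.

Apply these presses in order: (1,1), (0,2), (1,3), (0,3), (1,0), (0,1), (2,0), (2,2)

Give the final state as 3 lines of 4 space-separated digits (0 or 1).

Answer: 0 1 0 0
1 1 1 1
0 0 0 0

Derivation:
After press 1 at (1,1):
0 1 1 1
1 1 0 1
0 0 1 0

After press 2 at (0,2):
0 0 0 0
1 1 1 1
0 0 1 0

After press 3 at (1,3):
0 0 0 1
1 1 0 0
0 0 1 1

After press 4 at (0,3):
0 0 1 0
1 1 0 1
0 0 1 1

After press 5 at (1,0):
1 0 1 0
0 0 0 1
1 0 1 1

After press 6 at (0,1):
0 1 0 0
0 1 0 1
1 0 1 1

After press 7 at (2,0):
0 1 0 0
1 1 0 1
0 1 1 1

After press 8 at (2,2):
0 1 0 0
1 1 1 1
0 0 0 0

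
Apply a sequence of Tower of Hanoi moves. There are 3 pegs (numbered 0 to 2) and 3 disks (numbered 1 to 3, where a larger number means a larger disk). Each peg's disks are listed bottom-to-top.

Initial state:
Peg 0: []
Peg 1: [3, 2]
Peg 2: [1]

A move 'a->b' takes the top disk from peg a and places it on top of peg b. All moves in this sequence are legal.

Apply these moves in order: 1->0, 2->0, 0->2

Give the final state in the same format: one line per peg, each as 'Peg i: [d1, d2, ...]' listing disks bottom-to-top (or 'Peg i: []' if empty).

Answer: Peg 0: [2]
Peg 1: [3]
Peg 2: [1]

Derivation:
After move 1 (1->0):
Peg 0: [2]
Peg 1: [3]
Peg 2: [1]

After move 2 (2->0):
Peg 0: [2, 1]
Peg 1: [3]
Peg 2: []

After move 3 (0->2):
Peg 0: [2]
Peg 1: [3]
Peg 2: [1]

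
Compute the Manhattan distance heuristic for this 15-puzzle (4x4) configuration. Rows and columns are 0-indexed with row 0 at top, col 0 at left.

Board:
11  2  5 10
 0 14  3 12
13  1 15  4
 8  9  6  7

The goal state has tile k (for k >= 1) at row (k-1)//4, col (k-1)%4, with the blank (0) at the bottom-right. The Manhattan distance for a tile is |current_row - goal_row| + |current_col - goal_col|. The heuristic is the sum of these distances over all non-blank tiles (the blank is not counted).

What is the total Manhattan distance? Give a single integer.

Tile 11: (0,0)->(2,2) = 4
Tile 2: (0,1)->(0,1) = 0
Tile 5: (0,2)->(1,0) = 3
Tile 10: (0,3)->(2,1) = 4
Tile 14: (1,1)->(3,1) = 2
Tile 3: (1,2)->(0,2) = 1
Tile 12: (1,3)->(2,3) = 1
Tile 13: (2,0)->(3,0) = 1
Tile 1: (2,1)->(0,0) = 3
Tile 15: (2,2)->(3,2) = 1
Tile 4: (2,3)->(0,3) = 2
Tile 8: (3,0)->(1,3) = 5
Tile 9: (3,1)->(2,0) = 2
Tile 6: (3,2)->(1,1) = 3
Tile 7: (3,3)->(1,2) = 3
Sum: 4 + 0 + 3 + 4 + 2 + 1 + 1 + 1 + 3 + 1 + 2 + 5 + 2 + 3 + 3 = 35

Answer: 35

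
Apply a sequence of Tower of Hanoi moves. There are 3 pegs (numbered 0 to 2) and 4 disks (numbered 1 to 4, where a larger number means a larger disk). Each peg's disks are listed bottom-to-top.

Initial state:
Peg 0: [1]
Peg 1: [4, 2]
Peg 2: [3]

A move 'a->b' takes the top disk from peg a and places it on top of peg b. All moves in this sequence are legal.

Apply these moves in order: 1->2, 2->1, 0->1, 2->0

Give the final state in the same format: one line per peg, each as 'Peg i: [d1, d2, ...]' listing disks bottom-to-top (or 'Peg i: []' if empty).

Answer: Peg 0: [3]
Peg 1: [4, 2, 1]
Peg 2: []

Derivation:
After move 1 (1->2):
Peg 0: [1]
Peg 1: [4]
Peg 2: [3, 2]

After move 2 (2->1):
Peg 0: [1]
Peg 1: [4, 2]
Peg 2: [3]

After move 3 (0->1):
Peg 0: []
Peg 1: [4, 2, 1]
Peg 2: [3]

After move 4 (2->0):
Peg 0: [3]
Peg 1: [4, 2, 1]
Peg 2: []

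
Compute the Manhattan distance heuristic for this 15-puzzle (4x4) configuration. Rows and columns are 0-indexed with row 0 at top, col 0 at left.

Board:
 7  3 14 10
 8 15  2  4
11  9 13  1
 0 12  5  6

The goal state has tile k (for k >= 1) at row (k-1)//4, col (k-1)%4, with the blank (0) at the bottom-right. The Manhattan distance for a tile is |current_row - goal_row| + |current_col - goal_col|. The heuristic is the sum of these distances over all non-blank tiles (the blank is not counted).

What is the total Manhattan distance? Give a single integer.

Answer: 43

Derivation:
Tile 7: (0,0)->(1,2) = 3
Tile 3: (0,1)->(0,2) = 1
Tile 14: (0,2)->(3,1) = 4
Tile 10: (0,3)->(2,1) = 4
Tile 8: (1,0)->(1,3) = 3
Tile 15: (1,1)->(3,2) = 3
Tile 2: (1,2)->(0,1) = 2
Tile 4: (1,3)->(0,3) = 1
Tile 11: (2,0)->(2,2) = 2
Tile 9: (2,1)->(2,0) = 1
Tile 13: (2,2)->(3,0) = 3
Tile 1: (2,3)->(0,0) = 5
Tile 12: (3,1)->(2,3) = 3
Tile 5: (3,2)->(1,0) = 4
Tile 6: (3,3)->(1,1) = 4
Sum: 3 + 1 + 4 + 4 + 3 + 3 + 2 + 1 + 2 + 1 + 3 + 5 + 3 + 4 + 4 = 43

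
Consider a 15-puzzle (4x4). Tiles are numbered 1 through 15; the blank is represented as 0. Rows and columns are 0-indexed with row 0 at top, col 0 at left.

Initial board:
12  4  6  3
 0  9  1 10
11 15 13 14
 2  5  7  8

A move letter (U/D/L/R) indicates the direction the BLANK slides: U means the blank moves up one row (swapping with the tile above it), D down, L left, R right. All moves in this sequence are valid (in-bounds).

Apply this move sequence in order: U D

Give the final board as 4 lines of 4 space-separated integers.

Answer: 12  4  6  3
 0  9  1 10
11 15 13 14
 2  5  7  8

Derivation:
After move 1 (U):
 0  4  6  3
12  9  1 10
11 15 13 14
 2  5  7  8

After move 2 (D):
12  4  6  3
 0  9  1 10
11 15 13 14
 2  5  7  8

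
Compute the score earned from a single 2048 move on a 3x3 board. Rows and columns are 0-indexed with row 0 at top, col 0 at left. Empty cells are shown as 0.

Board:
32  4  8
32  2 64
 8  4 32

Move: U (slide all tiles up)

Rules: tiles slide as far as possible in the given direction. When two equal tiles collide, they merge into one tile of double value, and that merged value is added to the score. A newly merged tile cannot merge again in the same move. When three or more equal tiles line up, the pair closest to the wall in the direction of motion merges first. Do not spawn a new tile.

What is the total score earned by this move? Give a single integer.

Answer: 64

Derivation:
Slide up:
col 0: [32, 32, 8] -> [64, 8, 0]  score +64 (running 64)
col 1: [4, 2, 4] -> [4, 2, 4]  score +0 (running 64)
col 2: [8, 64, 32] -> [8, 64, 32]  score +0 (running 64)
Board after move:
64  4  8
 8  2 64
 0  4 32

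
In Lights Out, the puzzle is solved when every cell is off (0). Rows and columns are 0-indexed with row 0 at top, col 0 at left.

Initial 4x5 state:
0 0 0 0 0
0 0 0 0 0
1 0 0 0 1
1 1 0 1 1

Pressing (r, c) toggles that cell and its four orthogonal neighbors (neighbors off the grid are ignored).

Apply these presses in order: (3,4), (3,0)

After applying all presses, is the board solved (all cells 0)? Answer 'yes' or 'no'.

Answer: yes

Derivation:
After press 1 at (3,4):
0 0 0 0 0
0 0 0 0 0
1 0 0 0 0
1 1 0 0 0

After press 2 at (3,0):
0 0 0 0 0
0 0 0 0 0
0 0 0 0 0
0 0 0 0 0

Lights still on: 0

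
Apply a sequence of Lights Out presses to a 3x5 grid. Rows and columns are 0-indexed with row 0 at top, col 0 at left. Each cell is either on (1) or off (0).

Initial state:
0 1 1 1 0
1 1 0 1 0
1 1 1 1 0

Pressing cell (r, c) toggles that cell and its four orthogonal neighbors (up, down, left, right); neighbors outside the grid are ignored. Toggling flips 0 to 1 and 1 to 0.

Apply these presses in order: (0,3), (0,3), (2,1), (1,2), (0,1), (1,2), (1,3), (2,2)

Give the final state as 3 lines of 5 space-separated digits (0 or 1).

Answer: 1 0 0 0 0
1 1 0 0 1
0 1 1 1 0

Derivation:
After press 1 at (0,3):
0 1 0 0 1
1 1 0 0 0
1 1 1 1 0

After press 2 at (0,3):
0 1 1 1 0
1 1 0 1 0
1 1 1 1 0

After press 3 at (2,1):
0 1 1 1 0
1 0 0 1 0
0 0 0 1 0

After press 4 at (1,2):
0 1 0 1 0
1 1 1 0 0
0 0 1 1 0

After press 5 at (0,1):
1 0 1 1 0
1 0 1 0 0
0 0 1 1 0

After press 6 at (1,2):
1 0 0 1 0
1 1 0 1 0
0 0 0 1 0

After press 7 at (1,3):
1 0 0 0 0
1 1 1 0 1
0 0 0 0 0

After press 8 at (2,2):
1 0 0 0 0
1 1 0 0 1
0 1 1 1 0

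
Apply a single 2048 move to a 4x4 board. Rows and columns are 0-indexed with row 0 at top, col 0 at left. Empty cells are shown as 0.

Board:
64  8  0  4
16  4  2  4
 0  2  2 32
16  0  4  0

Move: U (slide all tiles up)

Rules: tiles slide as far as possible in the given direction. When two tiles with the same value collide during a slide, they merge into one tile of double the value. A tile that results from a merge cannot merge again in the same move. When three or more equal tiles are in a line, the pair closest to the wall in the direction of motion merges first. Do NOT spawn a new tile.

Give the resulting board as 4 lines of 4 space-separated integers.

Slide up:
col 0: [64, 16, 0, 16] -> [64, 32, 0, 0]
col 1: [8, 4, 2, 0] -> [8, 4, 2, 0]
col 2: [0, 2, 2, 4] -> [4, 4, 0, 0]
col 3: [4, 4, 32, 0] -> [8, 32, 0, 0]

Answer: 64  8  4  8
32  4  4 32
 0  2  0  0
 0  0  0  0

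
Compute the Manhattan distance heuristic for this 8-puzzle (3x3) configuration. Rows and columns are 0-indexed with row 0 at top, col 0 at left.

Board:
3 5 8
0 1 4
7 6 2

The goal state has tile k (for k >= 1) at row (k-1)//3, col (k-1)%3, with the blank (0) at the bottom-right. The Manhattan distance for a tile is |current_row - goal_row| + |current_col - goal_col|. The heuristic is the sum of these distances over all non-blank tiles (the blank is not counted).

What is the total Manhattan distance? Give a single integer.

Answer: 15

Derivation:
Tile 3: (0,0)->(0,2) = 2
Tile 5: (0,1)->(1,1) = 1
Tile 8: (0,2)->(2,1) = 3
Tile 1: (1,1)->(0,0) = 2
Tile 4: (1,2)->(1,0) = 2
Tile 7: (2,0)->(2,0) = 0
Tile 6: (2,1)->(1,2) = 2
Tile 2: (2,2)->(0,1) = 3
Sum: 2 + 1 + 3 + 2 + 2 + 0 + 2 + 3 = 15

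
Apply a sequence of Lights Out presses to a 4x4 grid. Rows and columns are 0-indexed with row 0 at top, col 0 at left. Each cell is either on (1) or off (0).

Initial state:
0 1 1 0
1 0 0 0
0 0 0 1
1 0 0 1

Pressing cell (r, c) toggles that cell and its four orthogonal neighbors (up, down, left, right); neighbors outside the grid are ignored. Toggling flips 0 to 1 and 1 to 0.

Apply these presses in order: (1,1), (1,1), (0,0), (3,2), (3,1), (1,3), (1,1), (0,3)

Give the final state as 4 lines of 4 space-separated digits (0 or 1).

After press 1 at (1,1):
0 0 1 0
0 1 1 0
0 1 0 1
1 0 0 1

After press 2 at (1,1):
0 1 1 0
1 0 0 0
0 0 0 1
1 0 0 1

After press 3 at (0,0):
1 0 1 0
0 0 0 0
0 0 0 1
1 0 0 1

After press 4 at (3,2):
1 0 1 0
0 0 0 0
0 0 1 1
1 1 1 0

After press 5 at (3,1):
1 0 1 0
0 0 0 0
0 1 1 1
0 0 0 0

After press 6 at (1,3):
1 0 1 1
0 0 1 1
0 1 1 0
0 0 0 0

After press 7 at (1,1):
1 1 1 1
1 1 0 1
0 0 1 0
0 0 0 0

After press 8 at (0,3):
1 1 0 0
1 1 0 0
0 0 1 0
0 0 0 0

Answer: 1 1 0 0
1 1 0 0
0 0 1 0
0 0 0 0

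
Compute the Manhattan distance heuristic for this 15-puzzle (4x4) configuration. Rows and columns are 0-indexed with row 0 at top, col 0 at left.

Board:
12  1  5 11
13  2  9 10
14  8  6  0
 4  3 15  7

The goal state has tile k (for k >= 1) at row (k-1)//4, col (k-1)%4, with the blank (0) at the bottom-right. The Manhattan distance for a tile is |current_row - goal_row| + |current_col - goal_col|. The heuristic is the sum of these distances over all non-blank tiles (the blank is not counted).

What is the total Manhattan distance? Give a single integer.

Tile 12: at (0,0), goal (2,3), distance |0-2|+|0-3| = 5
Tile 1: at (0,1), goal (0,0), distance |0-0|+|1-0| = 1
Tile 5: at (0,2), goal (1,0), distance |0-1|+|2-0| = 3
Tile 11: at (0,3), goal (2,2), distance |0-2|+|3-2| = 3
Tile 13: at (1,0), goal (3,0), distance |1-3|+|0-0| = 2
Tile 2: at (1,1), goal (0,1), distance |1-0|+|1-1| = 1
Tile 9: at (1,2), goal (2,0), distance |1-2|+|2-0| = 3
Tile 10: at (1,3), goal (2,1), distance |1-2|+|3-1| = 3
Tile 14: at (2,0), goal (3,1), distance |2-3|+|0-1| = 2
Tile 8: at (2,1), goal (1,3), distance |2-1|+|1-3| = 3
Tile 6: at (2,2), goal (1,1), distance |2-1|+|2-1| = 2
Tile 4: at (3,0), goal (0,3), distance |3-0|+|0-3| = 6
Tile 3: at (3,1), goal (0,2), distance |3-0|+|1-2| = 4
Tile 15: at (3,2), goal (3,2), distance |3-3|+|2-2| = 0
Tile 7: at (3,3), goal (1,2), distance |3-1|+|3-2| = 3
Sum: 5 + 1 + 3 + 3 + 2 + 1 + 3 + 3 + 2 + 3 + 2 + 6 + 4 + 0 + 3 = 41

Answer: 41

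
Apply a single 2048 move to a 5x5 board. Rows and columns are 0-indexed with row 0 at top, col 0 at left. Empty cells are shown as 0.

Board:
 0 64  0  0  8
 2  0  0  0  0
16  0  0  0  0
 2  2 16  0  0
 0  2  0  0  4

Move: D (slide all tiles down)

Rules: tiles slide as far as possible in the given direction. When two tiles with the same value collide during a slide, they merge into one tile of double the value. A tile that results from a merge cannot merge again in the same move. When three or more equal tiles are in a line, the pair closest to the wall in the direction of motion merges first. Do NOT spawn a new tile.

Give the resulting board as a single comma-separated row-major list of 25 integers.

Answer: 0, 0, 0, 0, 0, 0, 0, 0, 0, 0, 2, 0, 0, 0, 0, 16, 64, 0, 0, 8, 2, 4, 16, 0, 4

Derivation:
Slide down:
col 0: [0, 2, 16, 2, 0] -> [0, 0, 2, 16, 2]
col 1: [64, 0, 0, 2, 2] -> [0, 0, 0, 64, 4]
col 2: [0, 0, 0, 16, 0] -> [0, 0, 0, 0, 16]
col 3: [0, 0, 0, 0, 0] -> [0, 0, 0, 0, 0]
col 4: [8, 0, 0, 0, 4] -> [0, 0, 0, 8, 4]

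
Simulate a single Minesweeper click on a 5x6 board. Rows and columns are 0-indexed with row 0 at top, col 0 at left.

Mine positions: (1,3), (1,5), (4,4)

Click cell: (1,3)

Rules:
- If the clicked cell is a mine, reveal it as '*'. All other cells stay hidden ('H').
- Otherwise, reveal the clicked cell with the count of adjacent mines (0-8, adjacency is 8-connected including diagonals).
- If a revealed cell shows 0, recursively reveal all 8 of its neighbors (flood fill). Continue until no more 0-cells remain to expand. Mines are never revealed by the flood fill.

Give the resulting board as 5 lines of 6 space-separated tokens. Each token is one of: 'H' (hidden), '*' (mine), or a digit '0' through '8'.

H H H H H H
H H H * H H
H H H H H H
H H H H H H
H H H H H H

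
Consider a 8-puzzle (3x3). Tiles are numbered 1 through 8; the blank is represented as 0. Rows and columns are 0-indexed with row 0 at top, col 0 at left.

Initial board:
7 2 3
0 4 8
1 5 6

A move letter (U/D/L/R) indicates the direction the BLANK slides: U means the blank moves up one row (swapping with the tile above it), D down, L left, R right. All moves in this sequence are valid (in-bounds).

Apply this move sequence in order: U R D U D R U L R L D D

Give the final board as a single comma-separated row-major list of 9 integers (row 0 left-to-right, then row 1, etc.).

Answer: 2, 8, 4, 7, 5, 3, 1, 0, 6

Derivation:
After move 1 (U):
0 2 3
7 4 8
1 5 6

After move 2 (R):
2 0 3
7 4 8
1 5 6

After move 3 (D):
2 4 3
7 0 8
1 5 6

After move 4 (U):
2 0 3
7 4 8
1 5 6

After move 5 (D):
2 4 3
7 0 8
1 5 6

After move 6 (R):
2 4 3
7 8 0
1 5 6

After move 7 (U):
2 4 0
7 8 3
1 5 6

After move 8 (L):
2 0 4
7 8 3
1 5 6

After move 9 (R):
2 4 0
7 8 3
1 5 6

After move 10 (L):
2 0 4
7 8 3
1 5 6

After move 11 (D):
2 8 4
7 0 3
1 5 6

After move 12 (D):
2 8 4
7 5 3
1 0 6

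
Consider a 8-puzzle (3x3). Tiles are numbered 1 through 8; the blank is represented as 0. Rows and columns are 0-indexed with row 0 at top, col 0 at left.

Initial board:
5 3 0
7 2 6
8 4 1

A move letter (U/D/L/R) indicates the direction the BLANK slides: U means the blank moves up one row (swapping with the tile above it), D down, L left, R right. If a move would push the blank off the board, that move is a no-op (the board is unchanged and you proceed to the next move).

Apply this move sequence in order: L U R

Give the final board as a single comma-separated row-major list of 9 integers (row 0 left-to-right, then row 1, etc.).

Answer: 5, 3, 0, 7, 2, 6, 8, 4, 1

Derivation:
After move 1 (L):
5 0 3
7 2 6
8 4 1

After move 2 (U):
5 0 3
7 2 6
8 4 1

After move 3 (R):
5 3 0
7 2 6
8 4 1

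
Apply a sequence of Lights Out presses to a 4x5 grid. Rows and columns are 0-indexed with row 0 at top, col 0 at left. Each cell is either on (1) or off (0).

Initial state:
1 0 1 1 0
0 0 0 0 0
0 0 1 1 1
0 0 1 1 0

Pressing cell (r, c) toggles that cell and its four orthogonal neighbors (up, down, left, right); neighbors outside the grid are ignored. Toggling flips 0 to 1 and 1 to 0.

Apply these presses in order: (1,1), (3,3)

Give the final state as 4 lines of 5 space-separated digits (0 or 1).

After press 1 at (1,1):
1 1 1 1 0
1 1 1 0 0
0 1 1 1 1
0 0 1 1 0

After press 2 at (3,3):
1 1 1 1 0
1 1 1 0 0
0 1 1 0 1
0 0 0 0 1

Answer: 1 1 1 1 0
1 1 1 0 0
0 1 1 0 1
0 0 0 0 1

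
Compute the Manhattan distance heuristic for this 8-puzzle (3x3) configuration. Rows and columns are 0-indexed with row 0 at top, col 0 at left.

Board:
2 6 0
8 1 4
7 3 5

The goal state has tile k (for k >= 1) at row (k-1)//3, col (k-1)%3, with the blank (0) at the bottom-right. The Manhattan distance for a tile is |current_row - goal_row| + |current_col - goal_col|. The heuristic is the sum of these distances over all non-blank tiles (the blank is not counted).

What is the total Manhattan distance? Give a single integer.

Tile 2: at (0,0), goal (0,1), distance |0-0|+|0-1| = 1
Tile 6: at (0,1), goal (1,2), distance |0-1|+|1-2| = 2
Tile 8: at (1,0), goal (2,1), distance |1-2|+|0-1| = 2
Tile 1: at (1,1), goal (0,0), distance |1-0|+|1-0| = 2
Tile 4: at (1,2), goal (1,0), distance |1-1|+|2-0| = 2
Tile 7: at (2,0), goal (2,0), distance |2-2|+|0-0| = 0
Tile 3: at (2,1), goal (0,2), distance |2-0|+|1-2| = 3
Tile 5: at (2,2), goal (1,1), distance |2-1|+|2-1| = 2
Sum: 1 + 2 + 2 + 2 + 2 + 0 + 3 + 2 = 14

Answer: 14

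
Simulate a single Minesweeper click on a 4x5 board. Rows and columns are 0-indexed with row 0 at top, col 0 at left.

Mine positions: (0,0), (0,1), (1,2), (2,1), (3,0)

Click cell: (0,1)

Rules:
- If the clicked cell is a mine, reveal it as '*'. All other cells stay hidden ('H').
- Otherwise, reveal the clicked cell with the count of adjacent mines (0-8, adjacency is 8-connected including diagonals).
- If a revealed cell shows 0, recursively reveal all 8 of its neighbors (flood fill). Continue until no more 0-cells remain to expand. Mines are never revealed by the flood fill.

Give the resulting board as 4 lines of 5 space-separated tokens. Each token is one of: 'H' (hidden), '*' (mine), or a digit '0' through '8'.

H * H H H
H H H H H
H H H H H
H H H H H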